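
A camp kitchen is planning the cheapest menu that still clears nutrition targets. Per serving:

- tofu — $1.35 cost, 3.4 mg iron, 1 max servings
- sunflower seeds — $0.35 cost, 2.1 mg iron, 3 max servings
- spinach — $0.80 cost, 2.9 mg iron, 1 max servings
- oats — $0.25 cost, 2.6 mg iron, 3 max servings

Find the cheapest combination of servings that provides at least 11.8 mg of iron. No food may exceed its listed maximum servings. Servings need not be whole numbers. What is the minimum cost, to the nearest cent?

Cost per mg of iron: oats $0.0962, sunflower seeds $0.1667, spinach $0.2759, tofu $0.3971.
Take 3 servings of oats: +7.8 mg iron for $0.75 (total $0.75, still need 4.0 mg).
Take 1.905 servings of sunflower seeds: +4.0 mg iron for $0.67 (total $1.42, still need 0.0 mg).
Greedy by cheapest-per-mg is optimal for a single linear constraint, so the minimum cost is $1.42.

$1.42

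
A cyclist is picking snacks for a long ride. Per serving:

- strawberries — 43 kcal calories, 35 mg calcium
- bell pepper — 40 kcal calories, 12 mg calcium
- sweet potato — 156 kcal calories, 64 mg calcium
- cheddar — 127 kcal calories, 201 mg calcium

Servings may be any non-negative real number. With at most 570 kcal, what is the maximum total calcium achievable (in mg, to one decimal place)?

Calcium per kcal: cheddar 1.583, strawberries 0.814, sweet potato 0.4103, bell pepper 0.3.
With no serving limits, spend the whole calories allowance on cheddar: 570 kcal / 127 kcal × 201 mg = 902.1 mg.

902.1 mg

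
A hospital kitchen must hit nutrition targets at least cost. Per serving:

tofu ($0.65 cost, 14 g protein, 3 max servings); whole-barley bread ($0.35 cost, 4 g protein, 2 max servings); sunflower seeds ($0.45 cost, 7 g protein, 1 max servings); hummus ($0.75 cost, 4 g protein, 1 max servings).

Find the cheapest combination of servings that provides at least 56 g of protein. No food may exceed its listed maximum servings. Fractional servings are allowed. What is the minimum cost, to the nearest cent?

$3.01

Cost per g of protein: tofu $0.0464, sunflower seeds $0.0643, whole-barley bread $0.0875, hummus $0.1875.
Take 3 servings of tofu: +42.0 g protein for $1.95 (total $1.95, still need 14.0 g).
Take 1 serving of sunflower seeds: +7.0 g protein for $0.45 (total $2.40, still need 7.0 g).
Take 1.75 servings of whole-barley bread: +7.0 g protein for $0.61 (total $3.01, still need 0.0 g).
Filling from the cheapest source first is optimal under one linear minimum: $3.01.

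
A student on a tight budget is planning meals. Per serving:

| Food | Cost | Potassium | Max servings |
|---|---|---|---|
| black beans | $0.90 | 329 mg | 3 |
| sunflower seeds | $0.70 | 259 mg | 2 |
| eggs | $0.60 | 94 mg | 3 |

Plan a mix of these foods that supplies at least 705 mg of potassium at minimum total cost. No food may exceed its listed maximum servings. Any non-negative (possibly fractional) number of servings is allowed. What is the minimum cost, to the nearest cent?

$1.91

Cost per mg of potassium: sunflower seeds $0.0027, black beans $0.0027, eggs $0.0064.
Take 2 servings of sunflower seeds: +518.0 mg potassium for $1.40 (total $1.40, still need 187.0 mg).
Take 0.5684 servings of black beans: +187.0 mg potassium for $0.51 (total $1.91, still need 0.0 mg).
Filling from the cheapest source first is optimal under one linear minimum: $1.91.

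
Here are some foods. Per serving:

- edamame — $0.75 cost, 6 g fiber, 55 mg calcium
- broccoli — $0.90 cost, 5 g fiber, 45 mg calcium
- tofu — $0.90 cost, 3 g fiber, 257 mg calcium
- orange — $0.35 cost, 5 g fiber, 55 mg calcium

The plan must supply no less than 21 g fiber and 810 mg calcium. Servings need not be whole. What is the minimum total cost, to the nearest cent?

$3.25

edamame only: max(21/6, 810/55) = 14.73 servings → $11.05.
broccoli only: max(21/5, 810/45) = 18 servings → $16.20.
tofu only: max(21/3, 810/257) = 7 servings → $6.30.
orange only: max(21/5, 810/55) = 14.73 servings → $5.15.
edamame + broccoli: intersection lies outside the first quadrant.
edamame + tofu with both tight: 2.155 servings and 2.691 servings → $4.04.
edamame + orange: intersection lies outside the first quadrant.
broccoli + tofu with both tight: 2.58 servings and 2.7 servings → $4.75.
broccoli + orange: intersection lies outside the first quadrant.
tofu + orange with both tight: 2.585 servings and 2.649 servings → $3.25.
Cheapest feasible corner: $3.25.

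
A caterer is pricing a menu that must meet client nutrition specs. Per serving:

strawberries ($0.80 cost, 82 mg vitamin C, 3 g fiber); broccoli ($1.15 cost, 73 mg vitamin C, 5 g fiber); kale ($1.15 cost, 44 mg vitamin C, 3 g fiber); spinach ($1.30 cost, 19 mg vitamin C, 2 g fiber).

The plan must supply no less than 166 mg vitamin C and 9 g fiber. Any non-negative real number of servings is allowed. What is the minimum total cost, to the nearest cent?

For a min-cost LP with two ≥-constraints, a basic feasible solution has at most two positive variables.
strawberries only: max(166/82, 9/3) = 3 servings → $2.40.
broccoli only: max(166/73, 9/5) = 2.274 servings → $2.62.
kale only: max(166/44, 9/3) = 3.773 servings → $4.34.
spinach only: max(166/19, 9/2) = 8.737 servings → $11.36.
strawberries + broccoli with both tight: 0.9058 servings and 1.257 servings → $2.17.
strawberries + kale with both tight: 0.8947 servings and 2.105 servings → $3.14.
strawberries + spinach with both tight: 1.505 servings and 2.243 servings → $4.12.
broccoli + kale: the both-tight solution has a negative serving — not a feasible corner.
broccoli + spinach: the both-tight solution has a negative serving — not a feasible corner.
kale + spinach with both targets exact would need a negative amount; discard.
So the least-cost plan costs $2.17.

$2.17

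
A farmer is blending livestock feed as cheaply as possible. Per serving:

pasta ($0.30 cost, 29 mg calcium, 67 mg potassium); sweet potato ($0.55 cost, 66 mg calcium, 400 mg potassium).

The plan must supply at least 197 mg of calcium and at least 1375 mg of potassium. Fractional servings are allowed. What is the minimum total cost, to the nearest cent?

$1.89

An LP optimum is at a vertex; with two nutrient constraints at most two foods are used. Check each candidate.
pasta only: max(197/29, 1375/67) = 20.52 servings → $6.16.
sweet potato only: max(197/66, 1375/400) = 3.438 servings → $1.89.
pasta + sweet potato: the both-tight solution has a negative serving — not a feasible corner.
So the least-cost plan costs $1.89.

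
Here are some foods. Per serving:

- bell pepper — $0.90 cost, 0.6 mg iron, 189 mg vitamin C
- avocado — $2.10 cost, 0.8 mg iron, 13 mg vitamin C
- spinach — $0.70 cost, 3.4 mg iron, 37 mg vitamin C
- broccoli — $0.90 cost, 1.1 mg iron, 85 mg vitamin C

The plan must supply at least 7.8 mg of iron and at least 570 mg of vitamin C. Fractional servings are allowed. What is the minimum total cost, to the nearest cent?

$3.67

For a min-cost LP with two ≥-constraints, a basic feasible solution has at most two positive variables.
bell pepper only: max(7.8/0.6, 570/189) = 13 servings → $11.70.
avocado only: max(7.8/0.8, 570/13) = 43.85 servings → $92.08.
spinach only: max(7.8/3.4, 570/37) = 15.41 servings → $10.78.
broccoli only: max(7.8/1.1, 570/85) = 7.091 servings → $6.38.
bell pepper + avocado with both tight: 2.473 servings and 7.895 servings → $18.81.
bell pepper + spinach with both tight: 2.659 servings and 1.825 servings → $3.67.
bell pepper + broccoli: intersection lies outside the first quadrant.
avocado + spinach: the both-tight solution has a negative serving — not a feasible corner.
avocado + broccoli with both tight: 0.6704 servings and 6.603 servings → $7.35.
spinach + broccoli with both tight: 0.145 servings and 6.643 servings → $6.08.
The minimum over all feasible corners is $3.67.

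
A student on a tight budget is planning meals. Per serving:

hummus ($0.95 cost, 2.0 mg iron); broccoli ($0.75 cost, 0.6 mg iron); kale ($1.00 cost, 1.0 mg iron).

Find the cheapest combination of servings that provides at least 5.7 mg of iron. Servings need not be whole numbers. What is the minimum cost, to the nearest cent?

Cost per mg of iron: hummus $0.4750, kale $1.0000, broccoli $1.2500.
With no serving limits, use only hummus: 5.7 mg / 2.0 mg = 2.85 servings × $0.95 = $2.71.

$2.71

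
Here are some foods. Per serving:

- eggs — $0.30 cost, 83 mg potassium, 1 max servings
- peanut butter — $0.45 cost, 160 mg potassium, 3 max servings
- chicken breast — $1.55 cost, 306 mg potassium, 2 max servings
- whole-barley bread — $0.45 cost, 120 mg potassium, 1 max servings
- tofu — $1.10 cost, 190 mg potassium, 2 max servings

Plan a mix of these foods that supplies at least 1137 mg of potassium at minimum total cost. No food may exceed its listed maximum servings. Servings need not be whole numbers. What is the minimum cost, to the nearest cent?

$4.40

Cost per mg of potassium: peanut butter $0.0028, eggs $0.0036, whole-barley bread $0.0037, chicken breast $0.0051, tofu $0.0058.
Take 3 servings of peanut butter: +480.0 mg potassium for $1.35 (total $1.35, still need 657.0 mg).
Take 1 serving of eggs: +83.0 mg potassium for $0.30 (total $1.65, still need 574.0 mg).
Take 1 serving of whole-barley bread: +120.0 mg potassium for $0.45 (total $2.10, still need 454.0 mg).
Take 1.484 servings of chicken breast: +454.0 mg potassium for $2.30 (total $4.40, still need 0.0 mg).
Filling from the cheapest source first is optimal under one linear minimum: $4.40.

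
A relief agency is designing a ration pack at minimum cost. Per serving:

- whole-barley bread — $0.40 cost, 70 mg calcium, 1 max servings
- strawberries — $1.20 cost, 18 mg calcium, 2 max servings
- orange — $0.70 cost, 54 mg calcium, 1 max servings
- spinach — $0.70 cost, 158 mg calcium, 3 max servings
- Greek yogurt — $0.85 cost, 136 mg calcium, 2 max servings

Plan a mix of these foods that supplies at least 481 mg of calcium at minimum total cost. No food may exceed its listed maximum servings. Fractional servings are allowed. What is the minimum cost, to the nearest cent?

$2.14

Cost per mg of calcium: spinach $0.0044, whole-barley bread $0.0057, Greek yogurt $0.0063, orange $0.0130, strawberries $0.0667.
Take 3 servings of spinach: +474.0 mg calcium for $2.10 (total $2.10, still need 7.0 mg).
Take 0.1 servings of whole-barley bread: +7.0 mg calcium for $0.04 (total $2.14, still need 0.0 mg).
Filling from the cheapest source first is optimal under one linear minimum: $2.14.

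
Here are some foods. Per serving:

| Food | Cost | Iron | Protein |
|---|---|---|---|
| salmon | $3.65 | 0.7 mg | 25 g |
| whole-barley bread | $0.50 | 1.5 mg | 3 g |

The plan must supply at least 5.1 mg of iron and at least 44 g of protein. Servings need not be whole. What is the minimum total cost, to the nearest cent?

The cheapest plan sits at a corner of the feasible region — with two constraints it uses at most two foods.
salmon only: max(5.1/0.7, 44/25) = 7.286 servings → $26.59.
whole-barley bread only: max(5.1/1.5, 44/3) = 14.67 servings → $7.33.
salmon + whole-barley bread with both tight: 1.432 servings and 2.732 servings → $6.59.
The minimum over all feasible corners is $6.59.

$6.59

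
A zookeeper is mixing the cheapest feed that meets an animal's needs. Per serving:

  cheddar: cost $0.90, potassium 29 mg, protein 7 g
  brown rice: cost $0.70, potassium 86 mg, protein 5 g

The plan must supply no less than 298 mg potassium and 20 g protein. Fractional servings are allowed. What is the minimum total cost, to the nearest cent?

$2.76

The cheapest plan sits at a corner of the feasible region — with two constraints it uses at most two foods.
cheddar only: max(298/29, 20/7) = 10.28 servings → $9.25.
brown rice only: max(298/86, 20/5) = 4 servings → $2.80.
cheddar + brown rice with both tight: 0.5033 servings and 3.295 servings → $2.76.
So the least-cost plan costs $2.76.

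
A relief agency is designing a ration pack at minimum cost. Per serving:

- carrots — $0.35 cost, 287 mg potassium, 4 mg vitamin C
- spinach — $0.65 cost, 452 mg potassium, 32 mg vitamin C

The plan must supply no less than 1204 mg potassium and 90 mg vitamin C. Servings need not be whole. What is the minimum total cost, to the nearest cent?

$1.83

Minimising a linear cost over {potassium ≥ 1204, vitamin C ≥ 90, servings ≥ 0} — the optimum is at a vertex, using one or two foods.
carrots only: max(1204/287, 90/4) = 22.5 servings → $7.88.
spinach only: max(1204/452, 90/32) = 2.812 servings → $1.83.
carrots + spinach: the both-tight solution has a negative serving — not a feasible corner.
The minimum over all feasible corners is $1.83.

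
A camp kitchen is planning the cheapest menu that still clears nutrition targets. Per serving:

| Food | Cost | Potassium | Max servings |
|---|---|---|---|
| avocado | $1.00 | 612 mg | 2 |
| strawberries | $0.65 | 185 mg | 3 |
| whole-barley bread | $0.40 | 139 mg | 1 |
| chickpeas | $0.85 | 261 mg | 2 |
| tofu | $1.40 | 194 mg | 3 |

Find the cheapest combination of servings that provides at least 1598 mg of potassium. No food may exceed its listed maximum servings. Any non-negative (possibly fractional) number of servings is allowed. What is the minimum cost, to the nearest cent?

$3.17

Cost per mg of potassium: avocado $0.0016, whole-barley bread $0.0029, chickpeas $0.0033, strawberries $0.0035, tofu $0.0072.
Take 2 servings of avocado: +1224.0 mg potassium for $2.00 (total $2.00, still need 374.0 mg).
Take 1 serving of whole-barley bread: +139.0 mg potassium for $0.40 (total $2.40, still need 235.0 mg).
Take 0.9004 servings of chickpeas: +235.0 mg potassium for $0.77 (total $3.17, still need 0.0 mg).
Filling from the cheapest source first is optimal under one linear minimum: $3.17.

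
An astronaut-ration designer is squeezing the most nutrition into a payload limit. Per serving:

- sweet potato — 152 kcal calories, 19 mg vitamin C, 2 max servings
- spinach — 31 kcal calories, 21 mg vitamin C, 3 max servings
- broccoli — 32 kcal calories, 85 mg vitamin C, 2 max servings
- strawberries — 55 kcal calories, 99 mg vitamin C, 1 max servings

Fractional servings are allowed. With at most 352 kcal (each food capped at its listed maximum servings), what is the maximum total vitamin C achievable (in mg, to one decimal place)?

349.5 mg

Vitamin C per kcal: broccoli 2.656, strawberries 1.8, spinach 0.6774, sweet potato 0.125.
Take 2 servings of broccoli: uses 64 kcal, +170.0 mg vitamin C (running total 170.0 mg).
Take 1 serving of strawberries: uses 55 kcal, +99.0 mg vitamin C (running total 269.0 mg).
Take 3 servings of spinach: uses 93 kcal, +63.0 mg vitamin C (running total 332.0 mg).
Take 0.9211 servings of sweet potato: uses 140 kcal, +17.5 mg vitamin C (running total 349.5 mg).
Filling greedily by vitamin C-per-kcal is optimal for one linear limit, giving 349.5 mg.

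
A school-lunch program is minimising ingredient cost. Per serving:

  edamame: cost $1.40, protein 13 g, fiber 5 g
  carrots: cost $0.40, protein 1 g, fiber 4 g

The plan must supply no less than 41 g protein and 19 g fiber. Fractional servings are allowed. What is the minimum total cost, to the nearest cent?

The cheapest plan sits at a corner of the feasible region — with two constraints it uses at most two foods.
edamame only: max(41/13, 19/5) = 3.8 servings → $5.32.
carrots only: max(41/1, 19/4) = 41 servings → $16.40.
edamame + carrots with both tight: 3.085 servings and 0.8936 servings → $4.68.
So the least-cost plan costs $4.68.

$4.68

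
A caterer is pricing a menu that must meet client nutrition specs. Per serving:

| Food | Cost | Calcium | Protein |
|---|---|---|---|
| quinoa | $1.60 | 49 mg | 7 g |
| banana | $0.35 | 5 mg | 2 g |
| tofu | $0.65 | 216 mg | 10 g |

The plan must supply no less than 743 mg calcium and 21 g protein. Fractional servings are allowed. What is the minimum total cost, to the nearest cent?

For a min-cost LP with two ≥-constraints, a basic feasible solution has at most two positive variables.
quinoa only: max(743/49, 21/7) = 15.16 servings → $24.26.
banana only: max(743/5, 21/2) = 148.6 servings → $52.01.
tofu only: max(743/216, 21/10) = 3.44 servings → $2.24.
quinoa + banana: intersection lies outside the first quadrant.
quinoa + tofu: the both-tight solution has a negative serving — not a feasible corner.
banana + tofu with both targets exact would need a negative amount; discard.
The minimum over all feasible corners is $2.24.

$2.24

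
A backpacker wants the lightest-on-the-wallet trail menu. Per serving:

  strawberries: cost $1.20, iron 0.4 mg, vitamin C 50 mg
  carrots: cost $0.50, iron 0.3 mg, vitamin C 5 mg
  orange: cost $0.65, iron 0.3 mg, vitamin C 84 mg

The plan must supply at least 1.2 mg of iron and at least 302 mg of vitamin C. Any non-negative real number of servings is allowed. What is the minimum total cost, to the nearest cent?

$2.54

At the optimum either one food covers both requirements or two foods hit both targets exactly; no other combination can be cheaper.
strawberries only: max(1.2/0.4, 302/50) = 6.04 servings → $7.25.
carrots only: max(1.2/0.3, 302/5) = 60.4 servings → $30.20.
orange only: max(1.2/0.3, 302/84) = 4 servings → $2.60.
strawberries + carrots with both targets exact would need a negative amount; discard.
strawberries + orange with both tight: 0.5484 servings and 3.269 servings → $2.78.
carrots + orange with both tight: 0.4304 servings and 3.57 servings → $2.54.
Cheapest feasible corner: $2.54.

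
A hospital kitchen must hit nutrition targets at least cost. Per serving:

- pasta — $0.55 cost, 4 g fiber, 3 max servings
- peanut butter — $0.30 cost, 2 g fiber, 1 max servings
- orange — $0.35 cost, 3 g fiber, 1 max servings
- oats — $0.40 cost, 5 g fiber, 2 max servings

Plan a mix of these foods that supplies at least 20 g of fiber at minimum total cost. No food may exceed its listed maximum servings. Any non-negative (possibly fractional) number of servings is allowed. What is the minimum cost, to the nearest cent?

$2.11

Cost per g of fiber: oats $0.0800, orange $0.1167, pasta $0.1375, peanut butter $0.1500.
Take 2 servings of oats: +10.0 g fiber for $0.80 (total $0.80, still need 10.0 g).
Take 1 serving of orange: +3.0 g fiber for $0.35 (total $1.15, still need 7.0 g).
Take 1.75 servings of pasta: +7.0 g fiber for $0.96 (total $2.11, still need 0.0 g).
Filling from the cheapest source first is optimal under one linear minimum: $2.11.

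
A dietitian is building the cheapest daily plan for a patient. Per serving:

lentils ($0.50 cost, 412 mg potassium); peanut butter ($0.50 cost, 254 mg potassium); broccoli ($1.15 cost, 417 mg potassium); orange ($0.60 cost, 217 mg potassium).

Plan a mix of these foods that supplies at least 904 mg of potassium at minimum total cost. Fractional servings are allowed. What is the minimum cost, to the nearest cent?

$1.10

Cost per mg of potassium: lentils $0.0012, peanut butter $0.0020, broccoli $0.0028, orange $0.0028.
With no serving limits, use only lentils: 904 mg / 412 mg = 2.194 servings × $0.50 = $1.10.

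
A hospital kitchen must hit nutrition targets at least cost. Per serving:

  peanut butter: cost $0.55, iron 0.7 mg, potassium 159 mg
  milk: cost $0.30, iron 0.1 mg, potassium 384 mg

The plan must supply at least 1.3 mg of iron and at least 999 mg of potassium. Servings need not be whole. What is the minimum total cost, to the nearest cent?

$1.45

For a min-cost LP with two ≥-constraints, a basic feasible solution has at most two positive variables.
peanut butter only: max(1.3/0.7, 999/159) = 6.283 servings → $3.46.
milk only: max(1.3/0.1, 999/384) = 13 servings → $3.90.
peanut butter + milk with both tight: 1.579 servings and 1.948 servings → $1.45.
Cheapest feasible corner: $1.45.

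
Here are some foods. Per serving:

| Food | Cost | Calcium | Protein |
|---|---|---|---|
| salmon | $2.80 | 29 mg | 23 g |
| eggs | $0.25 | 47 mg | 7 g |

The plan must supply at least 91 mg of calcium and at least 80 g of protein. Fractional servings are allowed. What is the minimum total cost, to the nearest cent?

$2.86

Two binding constraints pin down two serving amounts, so the optimal mix uses at most two foods. The candidates are each food alone (scaled to the tighter of calcium/protein) and each pair with both constraints tight.
salmon only: max(91/29, 80/23) = 3.478 servings → $9.74.
eggs only: max(91/47, 80/7) = 11.43 servings → $2.86.
salmon + eggs with both targets exact would need a negative amount; discard.
Cheapest feasible corner: $2.86.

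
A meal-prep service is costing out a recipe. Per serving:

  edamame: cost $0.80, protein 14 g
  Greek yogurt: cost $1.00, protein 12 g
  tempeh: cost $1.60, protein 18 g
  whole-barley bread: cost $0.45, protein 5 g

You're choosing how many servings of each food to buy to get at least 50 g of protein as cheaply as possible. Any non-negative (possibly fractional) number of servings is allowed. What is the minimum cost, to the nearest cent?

$2.86

Cost per g of protein: edamame $0.0571, Greek yogurt $0.0833, tempeh $0.0889, whole-barley bread $0.0900.
With no serving limits, use only edamame: 50 g / 14 g = 3.571 servings × $0.80 = $2.86.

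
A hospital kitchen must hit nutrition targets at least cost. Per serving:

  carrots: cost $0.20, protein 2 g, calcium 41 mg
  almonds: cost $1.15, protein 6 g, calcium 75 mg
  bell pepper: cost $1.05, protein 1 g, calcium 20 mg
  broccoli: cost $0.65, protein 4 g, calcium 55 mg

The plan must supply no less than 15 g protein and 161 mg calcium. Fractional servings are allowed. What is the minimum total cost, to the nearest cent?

At the optimum either one food covers both requirements or two foods hit both targets exactly; no other combination can be cheaper.
carrots only: max(15/2, 161/41) = 7.5 servings → $1.50.
almonds only: max(15/6, 161/75) = 2.5 servings → $2.88.
bell pepper only: max(15/1, 161/20) = 15 servings → $15.75.
broccoli only: max(15/4, 161/55) = 3.75 servings → $2.44.
carrots + almonds with both targets exact would need a negative amount; discard.
carrots + bell pepper: intersection lies outside the first quadrant.
carrots + broccoli with both targets exact would need a negative amount; discard.
almonds + bell pepper with both targets exact would need a negative amount; discard.
almonds + broccoli: intersection lies outside the first quadrant.
bell pepper + broccoli: intersection lies outside the first quadrant.
So the least-cost plan costs $1.50.

$1.50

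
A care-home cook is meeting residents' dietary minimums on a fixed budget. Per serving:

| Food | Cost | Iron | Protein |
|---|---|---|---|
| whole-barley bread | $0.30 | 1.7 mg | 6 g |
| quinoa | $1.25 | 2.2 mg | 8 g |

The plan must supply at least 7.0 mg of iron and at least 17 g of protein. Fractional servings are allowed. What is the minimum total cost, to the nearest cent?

Minimising a linear cost over {iron ≥ 7.0, protein ≥ 17, servings ≥ 0} — the optimum is at a vertex, using one or two foods.
whole-barley bread only: max(7.0/1.7, 17/6) = 4.118 servings → $1.24.
quinoa only: max(7.0/2.2, 17/8) = 3.182 servings → $3.98.
whole-barley bread + quinoa with both targets exact would need a negative amount; discard.
So the least-cost plan costs $1.24.

$1.24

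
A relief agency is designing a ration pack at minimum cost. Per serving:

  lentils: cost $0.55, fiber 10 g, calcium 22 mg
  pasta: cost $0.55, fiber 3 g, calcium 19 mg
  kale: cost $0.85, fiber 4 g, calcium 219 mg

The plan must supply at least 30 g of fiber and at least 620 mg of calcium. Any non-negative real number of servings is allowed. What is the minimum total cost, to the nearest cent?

Minimising a linear cost over {fiber ≥ 30, calcium ≥ 620, servings ≥ 0} — the optimum is at a vertex, using one or two foods.
lentils only: max(30/10, 620/22) = 28.18 servings → $15.50.
pasta only: max(30/3, 620/19) = 32.63 servings → $17.95.
kale only: max(30/4, 620/219) = 7.5 servings → $6.38.
lentils + pasta: intersection lies outside the first quadrant.
lentils + kale with both tight: 1.946 servings and 2.636 servings → $3.31.
pasta + kale with both tight: 7.04 servings and 2.22 servings → $5.76.
Cheapest feasible corner: $3.31.

$3.31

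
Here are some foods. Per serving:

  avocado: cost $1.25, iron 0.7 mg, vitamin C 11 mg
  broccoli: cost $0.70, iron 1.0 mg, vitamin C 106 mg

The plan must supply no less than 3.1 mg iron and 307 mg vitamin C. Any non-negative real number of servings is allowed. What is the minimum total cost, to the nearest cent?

$2.17

At the optimum either one food covers both requirements or two foods hit both targets exactly; no other combination can be cheaper.
avocado only: max(3.1/0.7, 307/11) = 27.91 servings → $34.89.
broccoli only: max(3.1/1.0, 307/106) = 3.1 servings → $2.17.
avocado + broccoli with both tight: 0.3418 servings and 2.861 servings → $2.43.
Cheapest feasible corner: $2.17.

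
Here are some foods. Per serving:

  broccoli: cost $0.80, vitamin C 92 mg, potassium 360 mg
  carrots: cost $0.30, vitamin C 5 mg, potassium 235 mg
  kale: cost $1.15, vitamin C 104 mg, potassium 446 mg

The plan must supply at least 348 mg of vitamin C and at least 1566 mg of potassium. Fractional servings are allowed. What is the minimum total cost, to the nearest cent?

Check every corner: each single food scaled to meet both minima, and each pair solved so both constraints bind.
broccoli only: max(348/92, 1566/360) = 4.35 servings → $3.48.
carrots only: max(348/5, 1566/235) = 69.6 servings → $20.88.
kale only: max(348/104, 1566/446) = 3.511 servings → $4.04.
broccoli + carrots with both tight: 3.731 servings and 0.9481 servings → $3.27.
broccoli + kale with both targets exact would need a negative amount; discard.
carrots + kale with both tight: 0.3447 servings and 3.33 servings → $3.93.
So the least-cost plan costs $3.27.

$3.27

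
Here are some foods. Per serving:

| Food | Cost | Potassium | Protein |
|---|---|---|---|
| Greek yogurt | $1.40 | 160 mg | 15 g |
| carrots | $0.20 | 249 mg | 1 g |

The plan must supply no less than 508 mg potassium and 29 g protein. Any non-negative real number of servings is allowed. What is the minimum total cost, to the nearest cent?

This is a tiny linear program; its minimum lies at a vertex of the feasible set. List the vertices and price them.
Greek yogurt only: max(508/160, 29/15) = 3.175 servings → $4.45.
carrots only: max(508/249, 29/1) = 29 servings → $5.80.
Greek yogurt + carrots with both tight: 1.878 servings and 0.8336 servings → $2.80.
Cheapest feasible corner: $2.80.

$2.80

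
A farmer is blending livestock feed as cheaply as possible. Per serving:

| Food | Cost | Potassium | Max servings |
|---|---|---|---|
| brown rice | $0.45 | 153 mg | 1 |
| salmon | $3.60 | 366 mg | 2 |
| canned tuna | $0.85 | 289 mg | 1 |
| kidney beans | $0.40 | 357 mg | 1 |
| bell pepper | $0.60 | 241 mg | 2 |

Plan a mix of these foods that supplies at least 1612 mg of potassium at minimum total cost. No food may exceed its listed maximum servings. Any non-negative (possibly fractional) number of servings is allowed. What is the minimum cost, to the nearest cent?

Cost per mg of potassium: kidney beans $0.0011, bell pepper $0.0025, brown rice $0.0029, canned tuna $0.0029, salmon $0.0098.
Take 1 serving of kidney beans: +357.0 mg potassium for $0.40 (total $0.40, still need 1255.0 mg).
Take 2 servings of bell pepper: +482.0 mg potassium for $1.20 (total $1.60, still need 773.0 mg).
Take 1 serving of brown rice: +153.0 mg potassium for $0.45 (total $2.05, still need 620.0 mg).
Take 1 serving of canned tuna: +289.0 mg potassium for $0.85 (total $2.90, still need 331.0 mg).
Take 0.9044 servings of salmon: +331.0 mg potassium for $3.26 (total $6.16, still need 0.0 mg).
Filling from the cheapest source first is optimal under one linear minimum: $6.16.

$6.16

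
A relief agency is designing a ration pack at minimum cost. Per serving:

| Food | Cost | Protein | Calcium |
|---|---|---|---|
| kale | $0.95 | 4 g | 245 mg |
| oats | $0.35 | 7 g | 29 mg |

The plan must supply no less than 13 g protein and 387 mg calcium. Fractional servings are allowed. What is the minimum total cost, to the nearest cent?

At the optimum either one food covers both requirements or two foods hit both targets exactly; no other combination can be cheaper.
kale only: max(13/4, 387/245) = 3.25 servings → $3.09.
oats only: max(13/7, 387/29) = 13.34 servings → $4.67.
kale + oats with both tight: 1.458 servings and 1.024 servings → $1.74.
The minimum over all feasible corners is $1.74.

$1.74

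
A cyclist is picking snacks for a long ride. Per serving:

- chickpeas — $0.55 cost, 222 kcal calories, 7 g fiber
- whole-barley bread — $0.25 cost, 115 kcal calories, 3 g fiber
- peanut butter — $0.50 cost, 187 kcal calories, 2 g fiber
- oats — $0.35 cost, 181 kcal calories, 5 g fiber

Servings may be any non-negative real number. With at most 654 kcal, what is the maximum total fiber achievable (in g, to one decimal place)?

20.6 g

Fiber per kcal: chickpeas 0.03153, oats 0.02762, whole-barley bread 0.02609, peanut butter 0.0107.
With no serving limits, spend the whole calories allowance on chickpeas: 654 kcal / 222 kcal × 7 g = 20.6 g.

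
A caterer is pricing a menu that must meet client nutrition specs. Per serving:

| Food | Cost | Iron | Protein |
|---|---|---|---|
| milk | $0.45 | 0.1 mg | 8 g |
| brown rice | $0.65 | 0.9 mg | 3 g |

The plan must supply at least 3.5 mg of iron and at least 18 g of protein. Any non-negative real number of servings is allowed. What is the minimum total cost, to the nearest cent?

$2.84

An LP optimum is at a vertex; with two nutrient constraints at most two foods are used. Check each candidate.
milk only: max(3.5/0.1, 18/8) = 35 servings → $15.75.
brown rice only: max(3.5/0.9, 18/3) = 6 servings → $3.90.
milk + brown rice with both tight: 0.8261 servings and 3.797 servings → $2.84.
Cheapest feasible corner: $2.84.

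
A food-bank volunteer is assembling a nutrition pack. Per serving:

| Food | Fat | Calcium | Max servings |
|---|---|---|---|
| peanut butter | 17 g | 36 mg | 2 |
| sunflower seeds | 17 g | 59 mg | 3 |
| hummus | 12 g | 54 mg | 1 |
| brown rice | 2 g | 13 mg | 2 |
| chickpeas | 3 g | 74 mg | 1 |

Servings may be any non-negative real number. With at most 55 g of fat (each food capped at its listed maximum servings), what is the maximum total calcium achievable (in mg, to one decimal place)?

278.9 mg

Calcium per g fat: chickpeas 24.67, brown rice 6.5, hummus 4.5, sunflower seeds 3.471, peanut butter 2.118.
Take 1 serving of chickpeas: uses 3 g fat, +74.0 mg calcium (running total 74.0 mg).
Take 2 servings of brown rice: uses 4 g fat, +26.0 mg calcium (running total 100.0 mg).
Take 1 serving of hummus: uses 12 g fat, +54.0 mg calcium (running total 154.0 mg).
Take 2.118 servings of sunflower seeds: uses 36 g fat, +124.9 mg calcium (running total 278.9 mg).
Greedy by best ratio exhausts the fat allowance optimally: 278.9 mg.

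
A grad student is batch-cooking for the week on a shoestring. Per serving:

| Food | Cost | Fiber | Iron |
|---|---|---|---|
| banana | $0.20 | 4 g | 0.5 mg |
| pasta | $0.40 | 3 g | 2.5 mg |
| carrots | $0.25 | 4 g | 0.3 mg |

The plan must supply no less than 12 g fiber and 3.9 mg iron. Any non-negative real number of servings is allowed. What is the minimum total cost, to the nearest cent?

Minimising a linear cost over {fiber ≥ 12, iron ≥ 3.9, servings ≥ 0} — the optimum is at a vertex, using one or two foods.
banana only: max(12/4, 3.9/0.5) = 7.8 servings → $1.56.
pasta only: max(12/3, 3.9/2.5) = 4 servings → $1.60.
carrots only: max(12/4, 3.9/0.3) = 13 servings → $3.25.
banana + pasta with both tight: 2.153 servings and 1.129 servings → $0.88.
banana + carrots: the both-tight solution has a negative serving — not a feasible corner.
pasta + carrots with both tight: 1.319 servings and 2.011 servings → $1.03.
Cheapest feasible corner: $0.88.

$0.88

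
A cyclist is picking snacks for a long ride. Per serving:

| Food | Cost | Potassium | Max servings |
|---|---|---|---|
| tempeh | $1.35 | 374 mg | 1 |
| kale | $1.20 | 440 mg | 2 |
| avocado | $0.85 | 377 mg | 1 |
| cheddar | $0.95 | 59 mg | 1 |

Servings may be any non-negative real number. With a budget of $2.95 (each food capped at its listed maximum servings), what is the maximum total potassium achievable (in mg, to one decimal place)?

1147.0 mg

Potassium per dollar: avocado 443.5, kale 366.7, tempeh 277, cheddar 62.11.
Take 1 serving of avocado: spends $0.85, +377.0 mg potassium (running total 377.0 mg).
Take 1.75 servings of kale: spends $2.10, +770.0 mg potassium (running total 1147.0 mg).
Greedy by best ratio exhausts the cost allowance optimally: 1147.0 mg.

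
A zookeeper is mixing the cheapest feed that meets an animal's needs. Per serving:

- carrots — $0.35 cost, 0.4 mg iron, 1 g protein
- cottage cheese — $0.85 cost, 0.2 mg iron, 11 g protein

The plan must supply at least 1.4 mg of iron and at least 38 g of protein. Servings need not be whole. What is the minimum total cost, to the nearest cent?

An LP optimum is at a vertex; with two nutrient constraints at most two foods are used. Check each candidate.
carrots only: max(1.4/0.4, 38/1) = 38 servings → $13.30.
cottage cheese only: max(1.4/0.2, 38/11) = 7 servings → $5.95.
carrots + cottage cheese with both tight: 1.857 servings and 3.286 servings → $3.44.
The minimum over all feasible corners is $3.44.

$3.44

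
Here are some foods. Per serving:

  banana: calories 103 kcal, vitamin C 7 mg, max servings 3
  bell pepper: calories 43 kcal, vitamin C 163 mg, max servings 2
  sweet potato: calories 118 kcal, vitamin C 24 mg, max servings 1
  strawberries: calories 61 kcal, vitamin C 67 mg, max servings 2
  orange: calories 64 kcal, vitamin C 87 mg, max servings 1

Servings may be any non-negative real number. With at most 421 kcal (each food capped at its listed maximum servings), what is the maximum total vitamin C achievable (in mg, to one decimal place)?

573.1 mg

Vitamin C per kcal: bell pepper 3.791, orange 1.359, strawberries 1.098, sweet potato 0.2034, banana 0.06796.
Take 2 servings of bell pepper: uses 86 kcal, +326.0 mg vitamin C (running total 326.0 mg).
Take 1 serving of orange: uses 64 kcal, +87.0 mg vitamin C (running total 413.0 mg).
Take 2 servings of strawberries: uses 122 kcal, +134.0 mg vitamin C (running total 547.0 mg).
Take 1 serving of sweet potato: uses 118 kcal, +24.0 mg vitamin C (running total 571.0 mg).
Take 0.301 servings of banana: uses 31 kcal, +2.1 mg vitamin C (running total 573.1 mg).
Greedy by best ratio exhausts the calories allowance optimally: 573.1 mg.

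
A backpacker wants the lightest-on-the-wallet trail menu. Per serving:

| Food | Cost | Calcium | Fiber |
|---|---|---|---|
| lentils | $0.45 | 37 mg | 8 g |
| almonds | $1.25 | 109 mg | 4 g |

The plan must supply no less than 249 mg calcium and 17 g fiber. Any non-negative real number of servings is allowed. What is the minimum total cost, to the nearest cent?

The cheapest plan sits at a corner of the feasible region — with two constraints it uses at most two foods.
lentils only: max(249/37, 17/8) = 6.73 servings → $3.03.
almonds only: max(249/109, 17/4) = 4.25 servings → $5.31.
lentils + almonds with both tight: 1.184 servings and 1.883 servings → $2.89.
So the least-cost plan costs $2.89.

$2.89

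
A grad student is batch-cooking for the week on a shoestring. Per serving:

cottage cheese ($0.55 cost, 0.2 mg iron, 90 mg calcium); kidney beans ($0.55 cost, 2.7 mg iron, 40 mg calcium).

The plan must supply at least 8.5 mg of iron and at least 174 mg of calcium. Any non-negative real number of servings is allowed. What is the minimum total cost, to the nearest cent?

For a min-cost LP with two ≥-constraints, a basic feasible solution has at most two positive variables.
cottage cheese only: max(8.5/0.2, 174/90) = 42.5 servings → $23.38.
kidney beans only: max(8.5/2.7, 174/40) = 4.35 servings → $2.39.
cottage cheese + kidney beans with both tight: 0.5523 servings and 3.107 servings → $2.01.
Cheapest feasible corner: $2.01.

$2.01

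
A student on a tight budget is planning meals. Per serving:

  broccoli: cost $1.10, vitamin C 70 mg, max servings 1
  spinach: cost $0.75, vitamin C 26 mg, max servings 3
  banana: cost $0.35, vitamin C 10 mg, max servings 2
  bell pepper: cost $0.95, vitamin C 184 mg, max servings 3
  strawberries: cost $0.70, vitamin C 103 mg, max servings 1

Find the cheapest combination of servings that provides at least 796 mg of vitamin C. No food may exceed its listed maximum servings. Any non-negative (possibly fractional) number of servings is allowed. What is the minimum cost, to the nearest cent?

$6.70

Cost per mg of vitamin C: bell pepper $0.0052, strawberries $0.0068, broccoli $0.0157, spinach $0.0288, banana $0.0350.
Take 3 servings of bell pepper: +552.0 mg vitamin C for $2.85 (total $2.85, still need 244.0 mg).
Take 1 serving of strawberries: +103.0 mg vitamin C for $0.70 (total $3.55, still need 141.0 mg).
Take 1 serving of broccoli: +70.0 mg vitamin C for $1.10 (total $4.65, still need 71.0 mg).
Take 2.731 servings of spinach: +71.0 mg vitamin C for $2.05 (total $6.70, still need 0.0 mg).
Filling from the cheapest source first is optimal under one linear minimum: $6.70.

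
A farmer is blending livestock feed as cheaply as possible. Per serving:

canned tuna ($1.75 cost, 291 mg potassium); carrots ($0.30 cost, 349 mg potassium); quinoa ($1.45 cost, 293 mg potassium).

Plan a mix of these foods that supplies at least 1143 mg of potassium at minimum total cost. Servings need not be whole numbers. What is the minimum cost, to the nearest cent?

Cost per mg of potassium: carrots $0.0009, quinoa $0.0049, canned tuna $0.0060.
With no serving limits, use only carrots: 1143 mg / 349 mg = 3.275 servings × $0.30 = $0.98.

$0.98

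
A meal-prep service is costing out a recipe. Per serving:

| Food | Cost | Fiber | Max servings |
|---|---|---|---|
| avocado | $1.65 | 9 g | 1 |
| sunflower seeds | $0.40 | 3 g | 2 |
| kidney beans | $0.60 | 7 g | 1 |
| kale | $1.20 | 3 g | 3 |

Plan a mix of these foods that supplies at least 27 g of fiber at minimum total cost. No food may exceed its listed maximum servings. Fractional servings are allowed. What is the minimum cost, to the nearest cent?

Cost per g of fiber: kidney beans $0.0857, sunflower seeds $0.1333, avocado $0.1833, kale $0.4000.
Take 1 serving of kidney beans: +7.0 g fiber for $0.60 (total $0.60, still need 20.0 g).
Take 2 servings of sunflower seeds: +6.0 g fiber for $0.80 (total $1.40, still need 14.0 g).
Take 1 serving of avocado: +9.0 g fiber for $1.65 (total $3.05, still need 5.0 g).
Take 1.667 servings of kale: +5.0 g fiber for $2.00 (total $5.05, still need 0.0 g).
Greedy by cheapest-per-g is optimal for a single linear constraint, so the minimum cost is $5.05.

$5.05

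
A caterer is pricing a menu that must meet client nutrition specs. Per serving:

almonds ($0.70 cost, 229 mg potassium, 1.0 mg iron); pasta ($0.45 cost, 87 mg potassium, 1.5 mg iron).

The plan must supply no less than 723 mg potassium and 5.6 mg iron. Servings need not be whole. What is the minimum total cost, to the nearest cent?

$2.61

A basic optimal solution has at most two foods positive. Try each food alone and each pair with both targets met exactly.
almonds only: max(723/229, 5.6/1.0) = 5.6 servings → $3.92.
pasta only: max(723/87, 5.6/1.5) = 8.31 servings → $3.74.
almonds + pasta with both tight: 2.329 servings and 2.181 servings → $2.61.
The minimum over all feasible corners is $2.61.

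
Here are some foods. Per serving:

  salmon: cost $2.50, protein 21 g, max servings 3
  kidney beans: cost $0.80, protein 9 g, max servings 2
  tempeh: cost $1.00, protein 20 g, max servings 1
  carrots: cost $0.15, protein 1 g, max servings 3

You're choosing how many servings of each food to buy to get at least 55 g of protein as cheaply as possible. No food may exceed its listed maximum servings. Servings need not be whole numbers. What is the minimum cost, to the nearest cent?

$4.62

Cost per g of protein: tempeh $0.0500, kidney beans $0.0889, salmon $0.1190, carrots $0.1500.
Take 1 serving of tempeh: +20.0 g protein for $1.00 (total $1.00, still need 35.0 g).
Take 2 servings of kidney beans: +18.0 g protein for $1.60 (total $2.60, still need 17.0 g).
Take 0.8095 servings of salmon: +17.0 g protein for $2.02 (total $4.62, still need 0.0 g).
Greedy by cheapest-per-g is optimal for a single linear constraint, so the minimum cost is $4.62.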